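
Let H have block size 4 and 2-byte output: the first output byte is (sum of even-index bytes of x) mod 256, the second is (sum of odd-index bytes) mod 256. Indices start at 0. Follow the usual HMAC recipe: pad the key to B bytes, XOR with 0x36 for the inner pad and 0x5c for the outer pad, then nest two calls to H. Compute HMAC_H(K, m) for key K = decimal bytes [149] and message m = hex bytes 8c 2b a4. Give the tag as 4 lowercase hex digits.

Key decimal bytes [149] = 95 is 1 byte ≤ B = 4; zero-pad to 4 bytes: K' = 95 00 00 00.
K' ⊕ ipad = a3 36 36 36.  K' ⊕ opad = c9 5c 5c 5c.
Inner input = (K'⊕ipad) ∥ m = a3 36 36 36 ∥ 8c 2b a4.
Inner hash: even-index sum = 521 mod 256 = 9; odd-index sum = 151 mod 256 = 151 → 09 97.
Outer input = (K'⊕opad) ∥ inner = c9 5c 5c 5c ∥ 09 97.
Outer hash (tag): even-index sum = 302 mod 256 = 46; odd-index sum = 335 mod 256 = 79 → 2e 4f.

2e4f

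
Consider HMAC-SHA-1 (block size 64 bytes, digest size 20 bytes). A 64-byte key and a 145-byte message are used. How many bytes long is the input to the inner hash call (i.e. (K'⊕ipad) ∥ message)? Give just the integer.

Key is 64 ≤ 64 bytes, zero-padded: |K'| = 64.
Inner input = (K'⊕ipad) ∥ m → 64 + 145 = 209 bytes.

209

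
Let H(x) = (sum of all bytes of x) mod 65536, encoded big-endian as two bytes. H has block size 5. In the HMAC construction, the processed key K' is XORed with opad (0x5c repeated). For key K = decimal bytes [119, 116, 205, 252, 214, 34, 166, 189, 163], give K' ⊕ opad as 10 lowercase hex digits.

59ee5c5c5c

Key decimal bytes [119, 116, 205, 252, 214, 34, 166, 189, 163] = 77 74 cd fc d6 22 a6 bd a3 is 9 bytes > B = 5, so hash it first: H(key) = 05 b2, then zero-pad to 5 bytes: K' = 05 b2 00 00 00.
XOR each byte with 0x5c: 05⊕5c=59, b2⊕5c=ee, 00⊕5c=5c, 00⊕5c=5c, 00⊕5c=5c.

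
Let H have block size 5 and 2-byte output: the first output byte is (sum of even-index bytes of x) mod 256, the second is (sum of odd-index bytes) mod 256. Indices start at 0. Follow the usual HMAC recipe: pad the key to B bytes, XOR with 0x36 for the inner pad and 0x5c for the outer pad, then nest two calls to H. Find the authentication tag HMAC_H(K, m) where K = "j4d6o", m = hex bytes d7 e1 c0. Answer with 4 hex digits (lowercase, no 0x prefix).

3aba

Key "j4d6o" = 6a 34 64 36 6f is exactly B = 5 bytes: K' = 6a 34 64 36 6f.
K' ⊕ ipad = 5c 02 52 00 59.  K' ⊕ opad = 36 68 38 6a 33.
Inner input = (K'⊕ipad) ∥ m = 5c 02 52 00 59 ∥ d7 e1 c0.
Inner hash: even-index sum = 488 mod 256 = 232; odd-index sum = 409 mod 256 = 153 → e8 99.
Outer input = (K'⊕opad) ∥ inner = 36 68 38 6a 33 ∥ e8 99.
Outer hash (tag): even-index sum = 314 mod 256 = 58; odd-index sum = 442 mod 256 = 186 → 3a ba.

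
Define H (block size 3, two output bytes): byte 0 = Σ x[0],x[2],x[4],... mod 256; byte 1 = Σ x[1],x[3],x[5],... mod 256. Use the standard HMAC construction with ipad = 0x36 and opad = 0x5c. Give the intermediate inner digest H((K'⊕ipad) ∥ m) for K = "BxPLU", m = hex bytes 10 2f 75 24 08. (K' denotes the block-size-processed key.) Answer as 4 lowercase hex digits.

5a7f

Key "BxPLU" = 42 78 50 4c 55 is 5 bytes > B = 3, so hash it first: H(key) = e7 c4, then zero-pad to 3 bytes: K' = e7 c4 00.
K' ⊕ ipad = d1 f2 36.
Inner input = d1 f2 36 ∥ 10 2f 75 24 08.
Inner hash: even-index sum = 346 mod 256 = 90; odd-index sum = 383 mod 256 = 127 → 5a 7f.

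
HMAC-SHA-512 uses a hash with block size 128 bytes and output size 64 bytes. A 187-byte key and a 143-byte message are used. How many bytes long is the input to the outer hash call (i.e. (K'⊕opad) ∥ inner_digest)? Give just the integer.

192

Key is 187 > 128 bytes, so it is hashed to 64 bytes then zero-padded to 128: |K'| = 128.
Outer input = (K'⊕opad) ∥ H(inner) → 128 + 64 = 192 bytes.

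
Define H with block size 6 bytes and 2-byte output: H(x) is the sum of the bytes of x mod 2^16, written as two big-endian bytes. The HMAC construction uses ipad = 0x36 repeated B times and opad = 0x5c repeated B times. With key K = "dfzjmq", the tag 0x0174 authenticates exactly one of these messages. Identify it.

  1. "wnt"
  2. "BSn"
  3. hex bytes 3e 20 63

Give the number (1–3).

Key "dfzjmq" = 64 66 7a 6a 6d 71 is exactly B = 6 bytes: K' = 64 66 7a 6a 6d 71.
K' ⊕ ipad = 52 50 4c 5c 5b 47; K' ⊕ opad = 38 3a 26 36 31 2d.
m1: inner = H(52 50 4c 5c 5b 47 77 6e 74) = 03 45; tag = H(38 3a 26 36 31 2d 03 45) = 0174 ← matches
m2: inner = H(52 50 4c 5c 5b 47 42 53 6e) = 02 ef; tag = H(38 3a 26 36 31 2d 02 ef) = 021d
m3: inner = H(52 50 4c 5c 5b 47 3e 20 63) = 02 ad; tag = H(38 3a 26 36 31 2d 02 ad) = 01db

1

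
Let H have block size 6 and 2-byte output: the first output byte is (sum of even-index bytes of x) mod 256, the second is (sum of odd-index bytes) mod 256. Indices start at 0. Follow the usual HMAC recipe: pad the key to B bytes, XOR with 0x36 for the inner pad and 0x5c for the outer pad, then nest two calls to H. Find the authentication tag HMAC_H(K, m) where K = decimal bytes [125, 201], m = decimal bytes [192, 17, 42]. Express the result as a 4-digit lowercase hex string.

7ac9

Key decimal bytes [125, 201] = 7d c9 is 2 bytes ≤ B = 6; zero-pad to 6 bytes: K' = 7d c9 00 00 00 00.
K' ⊕ ipad = 4b ff 36 36 36 36.  K' ⊕ opad = 21 95 5c 5c 5c 5c.
Inner input = (K'⊕ipad) ∥ m = 4b ff 36 36 36 36 ∥ c0 11 2a.
Inner hash: even-index sum = 417 mod 256 = 161; odd-index sum = 380 mod 256 = 124 → a1 7c.
Outer input = (K'⊕opad) ∥ inner = 21 95 5c 5c 5c 5c ∥ a1 7c.
Outer hash (tag): even-index sum = 378 mod 256 = 122; odd-index sum = 457 mod 256 = 201 → 7a c9.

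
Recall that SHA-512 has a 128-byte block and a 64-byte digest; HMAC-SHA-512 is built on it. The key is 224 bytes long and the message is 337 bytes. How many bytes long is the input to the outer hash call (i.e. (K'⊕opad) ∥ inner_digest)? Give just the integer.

Key is 224 > 128 bytes, so it is hashed to 64 bytes then zero-padded to 128: |K'| = 128.
Outer input = (K'⊕opad) ∥ H(inner) → 128 + 64 = 192 bytes.

192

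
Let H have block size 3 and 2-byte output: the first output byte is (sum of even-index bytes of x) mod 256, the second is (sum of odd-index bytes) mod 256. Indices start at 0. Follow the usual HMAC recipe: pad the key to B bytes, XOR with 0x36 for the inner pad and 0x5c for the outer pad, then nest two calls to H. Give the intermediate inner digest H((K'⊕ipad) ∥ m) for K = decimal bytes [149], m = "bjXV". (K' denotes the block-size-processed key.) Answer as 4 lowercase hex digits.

99f0

Key decimal bytes [149] = 95 is 1 byte ≤ B = 3; zero-pad to 3 bytes: K' = 95 00 00.
K' ⊕ ipad = a3 36 36.
Inner input = a3 36 36 ∥ 62 6a 58 56.
Inner hash: even-index sum = 409 mod 256 = 153; odd-index sum = 240 mod 256 = 240 → 99 f0.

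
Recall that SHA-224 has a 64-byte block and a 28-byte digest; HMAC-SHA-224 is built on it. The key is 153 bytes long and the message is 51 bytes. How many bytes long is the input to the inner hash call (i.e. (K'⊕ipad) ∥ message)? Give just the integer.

Key is 153 > 64 bytes, so it is hashed to 28 bytes then zero-padded to 64: |K'| = 64.
Inner input = (K'⊕ipad) ∥ m → 64 + 51 = 115 bytes.

115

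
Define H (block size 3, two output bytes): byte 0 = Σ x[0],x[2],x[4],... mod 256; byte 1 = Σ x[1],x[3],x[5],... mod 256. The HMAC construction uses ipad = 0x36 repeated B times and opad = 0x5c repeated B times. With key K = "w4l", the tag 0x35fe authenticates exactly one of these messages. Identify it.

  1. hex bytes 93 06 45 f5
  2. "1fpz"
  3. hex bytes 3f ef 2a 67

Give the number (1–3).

Key "w4l" = 77 34 6c is exactly B = 3 bytes: K' = 77 34 6c.
K' ⊕ ipad = 41 02 5a; K' ⊕ opad = 2b 68 30.
m1: inner = H(41 02 5a 93 06 45 f5) = 96 da; tag = H(2b 68 30 96 da) = 35fe ← matches
m2: inner = H(41 02 5a 31 66 70 7a) = 7b a3; tag = H(2b 68 30 7b a3) = fee3
m3: inner = H(41 02 5a 3f ef 2a 67) = f1 6b; tag = H(2b 68 30 f1 6b) = c659

1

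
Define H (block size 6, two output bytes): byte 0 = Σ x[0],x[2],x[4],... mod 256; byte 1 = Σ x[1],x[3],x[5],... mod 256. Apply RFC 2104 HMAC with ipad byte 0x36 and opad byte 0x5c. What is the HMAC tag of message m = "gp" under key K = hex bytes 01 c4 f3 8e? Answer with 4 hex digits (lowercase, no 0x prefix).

0116

Key hex bytes 01 c4 f3 8e is 4 bytes ≤ B = 6; zero-pad to 6 bytes: K' = 01 c4 f3 8e 00 00.
K' ⊕ ipad = 37 f2 c5 b8 36 36.  K' ⊕ opad = 5d 98 af d2 5c 5c.
Inner input = (K'⊕ipad) ∥ m = 37 f2 c5 b8 36 36 ∥ 67 70.
Inner hash: even-index sum = 409 mod 256 = 153; odd-index sum = 592 mod 256 = 80 → 99 50.
Outer input = (K'⊕opad) ∥ inner = 5d 98 af d2 5c 5c ∥ 99 50.
Outer hash (tag): even-index sum = 513 mod 256 = 1; odd-index sum = 534 mod 256 = 22 → 01 16.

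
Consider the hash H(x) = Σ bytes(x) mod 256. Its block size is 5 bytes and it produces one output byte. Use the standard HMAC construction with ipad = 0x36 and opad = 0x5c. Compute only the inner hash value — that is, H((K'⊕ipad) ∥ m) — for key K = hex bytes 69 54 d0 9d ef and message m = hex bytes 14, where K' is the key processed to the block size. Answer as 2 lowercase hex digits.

Key hex bytes 69 54 d0 9d ef is exactly B = 5 bytes: K' = 69 54 d0 9d ef.
K' ⊕ ipad = 5f 62 e6 ab d9.
Inner input = 5f 62 e6 ab d9 ∥ 14.
Inner hash: sum = 95+98+230+171+217+20 = 831; mod 256 = 63 → 3f.

3f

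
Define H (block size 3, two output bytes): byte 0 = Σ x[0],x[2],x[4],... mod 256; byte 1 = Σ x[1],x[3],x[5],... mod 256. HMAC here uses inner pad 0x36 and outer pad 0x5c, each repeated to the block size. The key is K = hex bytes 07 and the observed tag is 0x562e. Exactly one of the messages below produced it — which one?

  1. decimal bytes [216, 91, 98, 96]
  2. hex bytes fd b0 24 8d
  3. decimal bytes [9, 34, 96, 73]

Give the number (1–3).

Key hex bytes 07 is 1 byte ≤ B = 3; zero-pad to 3 bytes: K' = 07 00 00.
K' ⊕ ipad = 31 36 36; K' ⊕ opad = 5b 5c 5c.
m1: inner = H(31 36 36 d8 5b 62 60) = 22 70; tag = H(5b 5c 5c 22 70) = 277e
m2: inner = H(31 36 36 fd b0 24 8d) = a4 57; tag = H(5b 5c 5c a4 57) = 0e00
m3: inner = H(31 36 36 09 22 60 49) = d2 9f; tag = H(5b 5c 5c d2 9f) = 562e ← matches

3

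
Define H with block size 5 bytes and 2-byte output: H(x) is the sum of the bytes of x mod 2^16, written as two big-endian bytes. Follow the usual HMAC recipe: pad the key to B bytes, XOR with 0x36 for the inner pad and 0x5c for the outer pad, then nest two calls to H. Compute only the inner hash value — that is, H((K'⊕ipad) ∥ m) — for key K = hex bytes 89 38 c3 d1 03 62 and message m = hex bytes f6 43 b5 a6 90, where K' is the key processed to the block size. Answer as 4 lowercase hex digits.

0486

Key hex bytes 89 38 c3 d1 03 62 is 6 bytes > B = 5, so hash it first: H(key) = 02 ba, then zero-pad to 5 bytes: K' = 02 ba 00 00 00.
K' ⊕ ipad = 34 8c 36 36 36.
Inner input = 34 8c 36 36 36 ∥ f6 43 b5 a6 90.
Inner hash: sum = 52+140+54+54+54+246+67+181+166+144 = 1158 → 04 86.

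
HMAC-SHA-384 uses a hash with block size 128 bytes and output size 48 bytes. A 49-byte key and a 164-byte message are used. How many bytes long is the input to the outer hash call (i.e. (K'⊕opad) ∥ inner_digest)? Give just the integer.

Key is 49 ≤ 128 bytes, zero-padded: |K'| = 128.
Outer input = (K'⊕opad) ∥ H(inner) → 128 + 48 = 176 bytes.

176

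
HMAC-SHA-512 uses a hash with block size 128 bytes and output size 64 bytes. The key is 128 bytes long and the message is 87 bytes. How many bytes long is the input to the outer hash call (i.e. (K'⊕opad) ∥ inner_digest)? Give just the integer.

192

Key is 128 ≤ 128 bytes, zero-padded: |K'| = 128.
Outer input = (K'⊕opad) ∥ H(inner) → 128 + 64 = 192 bytes.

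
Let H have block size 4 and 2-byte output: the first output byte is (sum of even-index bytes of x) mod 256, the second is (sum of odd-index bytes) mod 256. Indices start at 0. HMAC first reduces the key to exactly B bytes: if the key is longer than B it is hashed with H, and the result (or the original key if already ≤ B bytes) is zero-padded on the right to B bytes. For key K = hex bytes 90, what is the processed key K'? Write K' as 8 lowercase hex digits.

90000000

Key hex bytes 90 is 1 byte ≤ B = 4; zero-pad to 4 bytes: K' = 90 00 00 00.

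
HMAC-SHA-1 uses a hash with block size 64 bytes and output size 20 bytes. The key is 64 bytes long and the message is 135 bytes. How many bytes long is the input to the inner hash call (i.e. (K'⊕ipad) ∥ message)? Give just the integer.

Key is 64 ≤ 64 bytes, zero-padded: |K'| = 64.
Inner input = (K'⊕ipad) ∥ m → 64 + 135 = 199 bytes.

199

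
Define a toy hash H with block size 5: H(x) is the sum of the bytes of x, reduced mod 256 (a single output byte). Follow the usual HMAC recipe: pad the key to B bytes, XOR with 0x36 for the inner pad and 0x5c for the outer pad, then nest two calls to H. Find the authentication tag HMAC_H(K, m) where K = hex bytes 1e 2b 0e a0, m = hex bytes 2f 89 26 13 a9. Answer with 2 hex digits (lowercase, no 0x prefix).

46

Key hex bytes 1e 2b 0e a0 is 4 bytes ≤ B = 5; zero-pad to 5 bytes: K' = 1e 2b 0e a0 00.
K' ⊕ ipad = 28 1d 38 96 36.  K' ⊕ opad = 42 77 52 fc 5c.
Inner input = (K'⊕ipad) ∥ m = 28 1d 38 96 36 ∥ 2f 89 26 13 a9.
Inner hash: sum = 40+29+56+150+54+47+137+38+19+169 = 739; mod 256 = 227 → e3.
Outer input = (K'⊕opad) ∥ inner = 42 77 52 fc 5c ∥ e3.
Outer hash (tag): sum = 66+119+82+252+92+227 = 838; mod 256 = 70 → 46.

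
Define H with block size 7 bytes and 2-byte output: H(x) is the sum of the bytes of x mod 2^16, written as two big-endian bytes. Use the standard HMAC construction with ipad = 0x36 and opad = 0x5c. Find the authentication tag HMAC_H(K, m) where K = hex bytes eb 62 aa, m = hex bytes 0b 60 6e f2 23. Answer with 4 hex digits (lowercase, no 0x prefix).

03f2

Key hex bytes eb 62 aa is 3 bytes ≤ B = 7; zero-pad to 7 bytes: K' = eb 62 aa 00 00 00 00.
K' ⊕ ipad = dd 54 9c 36 36 36 36.  K' ⊕ opad = b7 3e f6 5c 5c 5c 5c.
Inner input = (K'⊕ipad) ∥ m = dd 54 9c 36 36 36 36 ∥ 0b 60 6e f2 23.
Inner hash: sum = 221+84+156+54+54+54+54+11+96+110+242+35 = 1171 → 04 93.
Outer input = (K'⊕opad) ∥ inner = b7 3e f6 5c 5c 5c 5c ∥ 04 93.
Outer hash (tag): sum = 183+62+246+92+92+92+92+4+147 = 1010 → 03 f2.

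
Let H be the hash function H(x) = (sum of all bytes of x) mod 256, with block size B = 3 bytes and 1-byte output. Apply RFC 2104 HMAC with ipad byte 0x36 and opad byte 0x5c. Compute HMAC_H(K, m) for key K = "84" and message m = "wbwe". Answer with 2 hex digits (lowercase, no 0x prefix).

23

Key "84" = 38 34 is 2 bytes ≤ B = 3; zero-pad to 3 bytes: K' = 38 34 00.
K' ⊕ ipad = 0e 02 36.  K' ⊕ opad = 64 68 5c.
Inner input = (K'⊕ipad) ∥ m = 0e 02 36 ∥ 77 62 77 65.
Inner hash: sum = 14+2+54+119+98+119+101 = 507; mod 256 = 251 → fb.
Outer input = (K'⊕opad) ∥ inner = 64 68 5c ∥ fb.
Outer hash (tag): sum = 100+104+92+251 = 547; mod 256 = 35 → 23.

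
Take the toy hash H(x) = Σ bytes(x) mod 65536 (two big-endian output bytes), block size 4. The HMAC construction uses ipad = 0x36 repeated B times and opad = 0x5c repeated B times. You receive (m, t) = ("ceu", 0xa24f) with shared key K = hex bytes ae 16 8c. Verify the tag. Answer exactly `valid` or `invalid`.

invalid

Key hex bytes ae 16 8c is 3 bytes ≤ B = 4; zero-pad to 4 bytes: K' = ae 16 8c 00.
K' ⊕ ipad = 98 20 ba 36; K' ⊕ opad = f2 4a d0 5c.
Inner hash: sum = 152+32+186+54+99+101+117 = 741 → 02 e5.
Outer hash (recomputed tag): sum = 242+74+208+92+2+229 = 847 → 03 4f.
Recomputed tag = 034f; claimed = a24f → mismatch.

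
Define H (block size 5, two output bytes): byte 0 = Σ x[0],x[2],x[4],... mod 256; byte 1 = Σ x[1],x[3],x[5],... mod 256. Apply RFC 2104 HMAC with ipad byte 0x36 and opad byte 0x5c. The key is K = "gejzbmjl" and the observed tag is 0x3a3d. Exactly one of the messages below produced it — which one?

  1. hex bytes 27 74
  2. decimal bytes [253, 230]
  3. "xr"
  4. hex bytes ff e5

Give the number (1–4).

2

Key "gejzbmjl" = 67 65 6a 7a 62 6d 6a 6c is 8 bytes > B = 5, so hash it first: H(key) = 9d b8, then zero-pad to 5 bytes: K' = 9d b8 00 00 00.
K' ⊕ ipad = ab 8e 36 36 36; K' ⊕ opad = c1 e4 5c 5c 5c.
m1: inner = H(ab 8e 36 36 36 27 74) = 8b eb; tag = H(c1 e4 5c 5c 5c 8b eb) = 64cb
m2: inner = H(ab 8e 36 36 36 fd e6) = fd c1; tag = H(c1 e4 5c 5c 5c fd c1) = 3a3d ← matches
m3: inner = H(ab 8e 36 36 36 78 72) = 89 3c; tag = H(c1 e4 5c 5c 5c 89 3c) = b5c9
m4: inner = H(ab 8e 36 36 36 ff e5) = fc c3; tag = H(c1 e4 5c 5c 5c fc c3) = 3c3c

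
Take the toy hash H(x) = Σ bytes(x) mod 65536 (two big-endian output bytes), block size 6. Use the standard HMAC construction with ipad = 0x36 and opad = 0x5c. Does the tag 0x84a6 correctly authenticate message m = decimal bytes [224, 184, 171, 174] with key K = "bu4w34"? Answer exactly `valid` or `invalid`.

Key "bu4w34" = 62 75 34 77 33 34 is exactly B = 6 bytes: K' = 62 75 34 77 33 34.
K' ⊕ ipad = 54 43 02 41 05 02; K' ⊕ opad = 3e 29 68 2b 6f 68.
Inner hash: sum = 84+67+2+65+5+2+224+184+171+174 = 978 → 03 d2.
Outer hash (recomputed tag): sum = 62+41+104+43+111+104+3+210 = 678 → 02 a6.
Recomputed tag = 02a6; claimed = 84a6 → mismatch.

invalid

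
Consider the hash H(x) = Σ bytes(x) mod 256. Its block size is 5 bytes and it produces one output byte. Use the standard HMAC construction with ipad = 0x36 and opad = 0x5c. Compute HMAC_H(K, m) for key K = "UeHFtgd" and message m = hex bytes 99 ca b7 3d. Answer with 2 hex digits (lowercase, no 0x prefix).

Key "UeHFtgd" = 55 65 48 46 74 67 64 is 7 bytes > B = 5, so hash it first: H(key) = 87, then zero-pad to 5 bytes: K' = 87 00 00 00 00.
K' ⊕ ipad = b1 36 36 36 36.  K' ⊕ opad = db 5c 5c 5c 5c.
Inner input = (K'⊕ipad) ∥ m = b1 36 36 36 36 ∥ 99 ca b7 3d.
Inner hash: sum = 177+54+54+54+54+153+202+183+61 = 992; mod 256 = 224 → e0.
Outer input = (K'⊕opad) ∥ inner = db 5c 5c 5c 5c ∥ e0.
Outer hash (tag): sum = 219+92+92+92+92+224 = 811; mod 256 = 43 → 2b.

2b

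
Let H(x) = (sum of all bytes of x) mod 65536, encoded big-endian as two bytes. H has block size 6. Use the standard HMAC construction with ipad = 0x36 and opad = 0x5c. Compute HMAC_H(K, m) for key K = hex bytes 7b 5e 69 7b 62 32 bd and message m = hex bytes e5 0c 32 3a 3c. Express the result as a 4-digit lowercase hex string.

0301

Key hex bytes 7b 5e 69 7b 62 32 bd is 7 bytes > B = 6, so hash it first: H(key) = 03 0e, then zero-pad to 6 bytes: K' = 03 0e 00 00 00 00.
K' ⊕ ipad = 35 38 36 36 36 36.  K' ⊕ opad = 5f 52 5c 5c 5c 5c.
Inner input = (K'⊕ipad) ∥ m = 35 38 36 36 36 36 ∥ e5 0c 32 3a 3c.
Inner hash: sum = 53+56+54+54+54+54+229+12+50+58+60 = 734 → 02 de.
Outer input = (K'⊕opad) ∥ inner = 5f 52 5c 5c 5c 5c ∥ 02 de.
Outer hash (tag): sum = 95+82+92+92+92+92+2+222 = 769 → 03 01.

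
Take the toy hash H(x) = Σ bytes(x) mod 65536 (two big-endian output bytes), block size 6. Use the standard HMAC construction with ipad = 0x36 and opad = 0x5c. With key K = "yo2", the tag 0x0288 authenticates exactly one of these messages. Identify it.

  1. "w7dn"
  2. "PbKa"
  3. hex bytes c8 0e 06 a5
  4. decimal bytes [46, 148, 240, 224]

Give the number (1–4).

2

Key "yo2" = 79 6f 32 is 3 bytes ≤ B = 6; zero-pad to 6 bytes: K' = 79 6f 32 00 00 00.
K' ⊕ ipad = 4f 59 04 36 36 36; K' ⊕ opad = 25 33 6e 5c 5c 5c.
m1: inner = H(4f 59 04 36 36 36 77 37 64 6e) = 02 ce; tag = H(25 33 6e 5c 5c 5c 02 ce) = 02aa
m2: inner = H(4f 59 04 36 36 36 50 62 4b 61) = 02 ac; tag = H(25 33 6e 5c 5c 5c 02 ac) = 0288 ← matches
m3: inner = H(4f 59 04 36 36 36 c8 0e 06 a5) = 02 cf; tag = H(25 33 6e 5c 5c 5c 02 cf) = 02ab
m4: inner = H(4f 59 04 36 36 36 2e 94 f0 e0) = 03 e0; tag = H(25 33 6e 5c 5c 5c 03 e0) = 02bd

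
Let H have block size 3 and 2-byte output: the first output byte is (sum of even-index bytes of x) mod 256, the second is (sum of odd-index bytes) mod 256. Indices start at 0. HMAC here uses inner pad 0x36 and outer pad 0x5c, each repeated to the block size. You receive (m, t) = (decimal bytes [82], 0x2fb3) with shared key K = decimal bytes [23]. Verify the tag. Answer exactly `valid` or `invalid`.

valid

Key decimal bytes [23] = 17 is 1 byte ≤ B = 3; zero-pad to 3 bytes: K' = 17 00 00.
K' ⊕ ipad = 21 36 36; K' ⊕ opad = 4b 5c 5c.
Inner hash: even-index sum = 87 mod 256 = 87; odd-index sum = 136 mod 256 = 136 → 57 88.
Outer hash (recomputed tag): even-index sum = 303 mod 256 = 47; odd-index sum = 179 mod 256 = 179 → 2f b3.
Recomputed tag = 2fb3; claimed = 2fb3 → match.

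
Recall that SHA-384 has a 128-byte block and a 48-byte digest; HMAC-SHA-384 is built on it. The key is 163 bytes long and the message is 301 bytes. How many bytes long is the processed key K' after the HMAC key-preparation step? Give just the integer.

Key is 163 > 128 bytes, so it is hashed to 48 bytes then zero-padded to 128: |K'| = 128.

128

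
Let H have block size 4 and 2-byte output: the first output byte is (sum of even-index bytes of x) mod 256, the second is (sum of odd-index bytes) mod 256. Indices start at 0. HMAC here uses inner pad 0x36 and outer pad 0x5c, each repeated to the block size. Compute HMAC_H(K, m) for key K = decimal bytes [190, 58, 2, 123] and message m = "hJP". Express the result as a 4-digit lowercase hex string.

b430

Key decimal bytes [190, 58, 2, 123] = be 3a 02 7b is exactly B = 4 bytes: K' = be 3a 02 7b.
K' ⊕ ipad = 88 0c 34 4d.  K' ⊕ opad = e2 66 5e 27.
Inner input = (K'⊕ipad) ∥ m = 88 0c 34 4d ∥ 68 4a 50.
Inner hash: even-index sum = 372 mod 256 = 116; odd-index sum = 163 mod 256 = 163 → 74 a3.
Outer input = (K'⊕opad) ∥ inner = e2 66 5e 27 ∥ 74 a3.
Outer hash (tag): even-index sum = 436 mod 256 = 180; odd-index sum = 304 mod 256 = 48 → b4 30.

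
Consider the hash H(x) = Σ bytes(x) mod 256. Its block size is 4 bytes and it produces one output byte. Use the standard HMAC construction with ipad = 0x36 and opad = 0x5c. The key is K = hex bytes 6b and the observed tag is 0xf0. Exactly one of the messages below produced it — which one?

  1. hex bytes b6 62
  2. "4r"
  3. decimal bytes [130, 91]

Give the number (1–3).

2

Key hex bytes 6b is 1 byte ≤ B = 4; zero-pad to 4 bytes: K' = 6b 00 00 00.
K' ⊕ ipad = 5d 36 36 36; K' ⊕ opad = 37 5c 5c 5c.
m1: inner = H(5d 36 36 36 b6 62) = 17; tag = H(37 5c 5c 5c 17) = 62
m2: inner = H(5d 36 36 36 34 72) = a5; tag = H(37 5c 5c 5c a5) = f0 ← matches
m3: inner = H(5d 36 36 36 82 5b) = dc; tag = H(37 5c 5c 5c dc) = 27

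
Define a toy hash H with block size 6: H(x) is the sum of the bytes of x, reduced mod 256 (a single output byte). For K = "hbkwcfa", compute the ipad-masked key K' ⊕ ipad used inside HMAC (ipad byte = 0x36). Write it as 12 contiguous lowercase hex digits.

e03636363636

Key "hbkwcfa" = 68 62 6b 77 63 66 61 is 7 bytes > B = 6, so hash it first: H(key) = d6, then zero-pad to 6 bytes: K' = d6 00 00 00 00 00.
XOR each byte with 0x36: d6⊕36=e0, 00⊕36=36, 00⊕36=36, 00⊕36=36, 00⊕36=36, 00⊕36=36.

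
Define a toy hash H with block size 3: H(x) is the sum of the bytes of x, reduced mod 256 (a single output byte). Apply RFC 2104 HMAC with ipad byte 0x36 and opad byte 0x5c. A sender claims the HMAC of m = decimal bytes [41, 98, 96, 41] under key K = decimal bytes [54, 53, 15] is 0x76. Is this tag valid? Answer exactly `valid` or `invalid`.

Key decimal bytes [54, 53, 15] = 36 35 0f is exactly B = 3 bytes: K' = 36 35 0f.
K' ⊕ ipad = 00 03 39; K' ⊕ opad = 6a 69 53.
Inner hash: sum = 0+3+57+41+98+96+41 = 336; mod 256 = 80 → 50.
Outer hash (recomputed tag): sum = 106+105+83+80 = 374; mod 256 = 118 → 76.
Recomputed tag = 76; claimed = 76 → match.

valid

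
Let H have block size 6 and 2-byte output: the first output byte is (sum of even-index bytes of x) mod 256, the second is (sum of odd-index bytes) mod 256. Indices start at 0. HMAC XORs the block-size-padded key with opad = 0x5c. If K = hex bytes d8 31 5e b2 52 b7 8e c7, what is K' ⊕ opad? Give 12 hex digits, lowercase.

Key hex bytes d8 31 5e b2 52 b7 8e c7 is 8 bytes > B = 6, so hash it first: H(key) = 16 61, then zero-pad to 6 bytes: K' = 16 61 00 00 00 00.
XOR each byte with 0x5c: 16⊕5c=4a, 61⊕5c=3d, 00⊕5c=5c, 00⊕5c=5c, 00⊕5c=5c, 00⊕5c=5c.

4a3d5c5c5c5c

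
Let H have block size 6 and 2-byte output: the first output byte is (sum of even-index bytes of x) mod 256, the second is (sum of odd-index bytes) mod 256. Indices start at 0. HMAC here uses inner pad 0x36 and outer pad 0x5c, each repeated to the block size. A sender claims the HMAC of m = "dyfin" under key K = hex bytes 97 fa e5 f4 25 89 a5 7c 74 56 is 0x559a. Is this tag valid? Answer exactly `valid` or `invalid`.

invalid

Key hex bytes 97 fa e5 f4 25 89 a5 7c 74 56 is 10 bytes > B = 6, so hash it first: H(key) = ba 49, then zero-pad to 6 bytes: K' = ba 49 00 00 00 00.
K' ⊕ ipad = 8c 7f 36 36 36 36; K' ⊕ opad = e6 15 5c 5c 5c 5c.
Inner hash: even-index sum = 560 mod 256 = 48; odd-index sum = 461 mod 256 = 205 → 30 cd.
Outer hash (recomputed tag): even-index sum = 462 mod 256 = 206; odd-index sum = 410 mod 256 = 154 → ce 9a.
Recomputed tag = ce9a; claimed = 559a → mismatch.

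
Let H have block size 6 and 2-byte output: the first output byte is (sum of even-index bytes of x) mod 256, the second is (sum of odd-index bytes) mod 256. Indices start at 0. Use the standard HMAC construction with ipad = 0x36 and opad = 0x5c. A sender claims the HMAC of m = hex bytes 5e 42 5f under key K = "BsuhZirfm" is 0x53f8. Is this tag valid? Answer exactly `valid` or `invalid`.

Key "BsuhZirfm" = 42 73 75 68 5a 69 72 66 6d is 9 bytes > B = 6, so hash it first: H(key) = f0 aa, then zero-pad to 6 bytes: K' = f0 aa 00 00 00 00.
K' ⊕ ipad = c6 9c 36 36 36 36; K' ⊕ opad = ac f6 5c 5c 5c 5c.
Inner hash: even-index sum = 495 mod 256 = 239; odd-index sum = 330 mod 256 = 74 → ef 4a.
Outer hash (recomputed tag): even-index sum = 595 mod 256 = 83; odd-index sum = 504 mod 256 = 248 → 53 f8.
Recomputed tag = 53f8; claimed = 53f8 → match.

valid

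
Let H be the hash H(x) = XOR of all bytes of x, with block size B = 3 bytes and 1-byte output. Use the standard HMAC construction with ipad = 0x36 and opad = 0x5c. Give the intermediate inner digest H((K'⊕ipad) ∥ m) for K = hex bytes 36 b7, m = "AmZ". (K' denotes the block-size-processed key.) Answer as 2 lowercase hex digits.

c1

Key hex bytes 36 b7 is 2 bytes ≤ B = 3; zero-pad to 3 bytes: K' = 36 b7 00.
K' ⊕ ipad = 00 81 36.
Inner input = 00 81 36 ∥ 41 6d 5a.
Inner hash: XOR 00⊕81⊕36⊕41⊕6d⊕5a = c1.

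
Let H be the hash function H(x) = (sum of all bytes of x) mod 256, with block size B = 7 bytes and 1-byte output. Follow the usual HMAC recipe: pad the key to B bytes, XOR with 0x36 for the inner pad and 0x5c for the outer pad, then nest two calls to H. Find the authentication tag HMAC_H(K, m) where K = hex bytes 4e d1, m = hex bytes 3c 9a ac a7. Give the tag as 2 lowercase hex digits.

Key hex bytes 4e d1 is 2 bytes ≤ B = 7; zero-pad to 7 bytes: K' = 4e d1 00 00 00 00 00.
K' ⊕ ipad = 78 e7 36 36 36 36 36.  K' ⊕ opad = 12 8d 5c 5c 5c 5c 5c.
Inner input = (K'⊕ipad) ∥ m = 78 e7 36 36 36 36 36 ∥ 3c 9a ac a7.
Inner hash: sum = 120+231+54+54+54+54+54+60+154+172+167 = 1174; mod 256 = 150 → 96.
Outer input = (K'⊕opad) ∥ inner = 12 8d 5c 5c 5c 5c 5c ∥ 96.
Outer hash (tag): sum = 18+141+92+92+92+92+92+150 = 769; mod 256 = 1 → 01.

01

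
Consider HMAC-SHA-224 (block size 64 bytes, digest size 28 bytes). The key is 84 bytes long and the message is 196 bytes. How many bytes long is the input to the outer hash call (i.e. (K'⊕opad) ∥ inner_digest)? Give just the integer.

Key is 84 > 64 bytes, so it is hashed to 28 bytes then zero-padded to 64: |K'| = 64.
Outer input = (K'⊕opad) ∥ H(inner) → 64 + 28 = 92 bytes.

92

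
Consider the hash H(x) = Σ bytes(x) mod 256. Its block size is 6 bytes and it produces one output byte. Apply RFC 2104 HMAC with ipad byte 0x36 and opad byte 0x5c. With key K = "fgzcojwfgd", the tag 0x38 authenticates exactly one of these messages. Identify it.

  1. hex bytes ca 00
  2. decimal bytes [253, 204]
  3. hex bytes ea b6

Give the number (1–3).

1

Key "fgzcojwfgd" = 66 67 7a 63 6f 6a 77 66 67 64 is 10 bytes > B = 6, so hash it first: H(key) = 2b, then zero-pad to 6 bytes: K' = 2b 00 00 00 00 00.
K' ⊕ ipad = 1d 36 36 36 36 36; K' ⊕ opad = 77 5c 5c 5c 5c 5c.
m1: inner = H(1d 36 36 36 36 36 ca 00) = f5; tag = H(77 5c 5c 5c 5c 5c f5) = 38 ← matches
m2: inner = H(1d 36 36 36 36 36 fd cc) = f4; tag = H(77 5c 5c 5c 5c 5c f4) = 37
m3: inner = H(1d 36 36 36 36 36 ea b6) = cb; tag = H(77 5c 5c 5c 5c 5c cb) = 0e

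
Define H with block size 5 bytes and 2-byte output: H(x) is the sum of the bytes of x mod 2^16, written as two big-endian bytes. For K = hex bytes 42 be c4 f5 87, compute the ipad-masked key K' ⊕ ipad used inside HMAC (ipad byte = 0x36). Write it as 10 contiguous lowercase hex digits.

7488f2c3b1

Key hex bytes 42 be c4 f5 87 is exactly B = 5 bytes: K' = 42 be c4 f5 87.
XOR each byte with 0x36: 42⊕36=74, be⊕36=88, c4⊕36=f2, f5⊕36=c3, 87⊕36=b1.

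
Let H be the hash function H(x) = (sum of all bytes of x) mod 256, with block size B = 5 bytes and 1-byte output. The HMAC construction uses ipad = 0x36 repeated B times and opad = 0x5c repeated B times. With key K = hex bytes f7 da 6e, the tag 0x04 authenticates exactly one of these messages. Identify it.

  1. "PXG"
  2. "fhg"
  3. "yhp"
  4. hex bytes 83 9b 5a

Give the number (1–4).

4

Key hex bytes f7 da 6e is 3 bytes ≤ B = 5; zero-pad to 5 bytes: K' = f7 da 6e 00 00.
K' ⊕ ipad = c1 ec 58 36 36; K' ⊕ opad = ab 86 32 5c 5c.
m1: inner = H(c1 ec 58 36 36 50 58 47) = 60; tag = H(ab 86 32 5c 5c 60) = 7b
m2: inner = H(c1 ec 58 36 36 66 68 67) = a6; tag = H(ab 86 32 5c 5c a6) = c1
m3: inner = H(c1 ec 58 36 36 79 68 70) = c2; tag = H(ab 86 32 5c 5c c2) = dd
m4: inner = H(c1 ec 58 36 36 83 9b 5a) = e9; tag = H(ab 86 32 5c 5c e9) = 04 ← matches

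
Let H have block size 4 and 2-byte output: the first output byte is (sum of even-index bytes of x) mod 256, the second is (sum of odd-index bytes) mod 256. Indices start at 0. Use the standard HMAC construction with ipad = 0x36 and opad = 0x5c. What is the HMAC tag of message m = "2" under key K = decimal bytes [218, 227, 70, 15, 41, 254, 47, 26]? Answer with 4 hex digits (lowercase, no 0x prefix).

Key decimal bytes [218, 227, 70, 15, 41, 254, 47, 26] = da e3 46 0f 29 fe 2f 1a is 8 bytes > B = 4, so hash it first: H(key) = 78 0a, then zero-pad to 4 bytes: K' = 78 0a 00 00.
K' ⊕ ipad = 4e 3c 36 36.  K' ⊕ opad = 24 56 5c 5c.
Inner input = (K'⊕ipad) ∥ m = 4e 3c 36 36 ∥ 32.
Inner hash: even-index sum = 182 mod 256 = 182; odd-index sum = 114 mod 256 = 114 → b6 72.
Outer input = (K'⊕opad) ∥ inner = 24 56 5c 5c ∥ b6 72.
Outer hash (tag): even-index sum = 310 mod 256 = 54; odd-index sum = 292 mod 256 = 36 → 36 24.

3624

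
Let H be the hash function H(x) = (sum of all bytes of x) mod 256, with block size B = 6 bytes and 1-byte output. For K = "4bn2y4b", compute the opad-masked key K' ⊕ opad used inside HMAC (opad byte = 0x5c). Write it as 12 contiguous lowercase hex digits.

195c5c5c5c5c

Key "4bn2y4b" = 34 62 6e 32 79 34 62 is 7 bytes > B = 6, so hash it first: H(key) = 45, then zero-pad to 6 bytes: K' = 45 00 00 00 00 00.
XOR each byte with 0x5c: 45⊕5c=19, 00⊕5c=5c, 00⊕5c=5c, 00⊕5c=5c, 00⊕5c=5c, 00⊕5c=5c.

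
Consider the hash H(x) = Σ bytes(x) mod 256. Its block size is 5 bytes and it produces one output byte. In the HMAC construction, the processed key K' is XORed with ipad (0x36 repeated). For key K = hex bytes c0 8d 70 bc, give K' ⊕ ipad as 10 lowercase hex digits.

f6bb468a36

Key hex bytes c0 8d 70 bc is 4 bytes ≤ B = 5; zero-pad to 5 bytes: K' = c0 8d 70 bc 00.
XOR each byte with 0x36: c0⊕36=f6, 8d⊕36=bb, 70⊕36=46, bc⊕36=8a, 00⊕36=36.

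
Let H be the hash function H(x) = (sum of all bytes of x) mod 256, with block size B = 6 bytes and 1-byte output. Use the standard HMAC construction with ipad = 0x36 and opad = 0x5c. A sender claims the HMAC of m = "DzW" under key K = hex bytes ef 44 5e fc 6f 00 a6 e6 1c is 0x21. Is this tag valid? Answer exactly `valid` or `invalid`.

Key hex bytes ef 44 5e fc 6f 00 a6 e6 1c is 9 bytes > B = 6, so hash it first: H(key) = a4, then zero-pad to 6 bytes: K' = a4 00 00 00 00 00.
K' ⊕ ipad = 92 36 36 36 36 36; K' ⊕ opad = f8 5c 5c 5c 5c 5c.
Inner hash: sum = 146+54+54+54+54+54+68+122+87 = 693; mod 256 = 181 → b5.
Outer hash (recomputed tag): sum = 248+92+92+92+92+92+181 = 889; mod 256 = 121 → 79.
Recomputed tag = 79; claimed = 21 → mismatch.

invalid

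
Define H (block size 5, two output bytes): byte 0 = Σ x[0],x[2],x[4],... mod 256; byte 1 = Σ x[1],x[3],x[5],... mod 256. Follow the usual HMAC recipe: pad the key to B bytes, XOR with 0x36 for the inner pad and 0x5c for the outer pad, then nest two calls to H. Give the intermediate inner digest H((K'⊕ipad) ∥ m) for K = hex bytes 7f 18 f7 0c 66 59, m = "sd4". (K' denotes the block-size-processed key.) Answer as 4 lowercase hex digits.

ba28

Key hex bytes 7f 18 f7 0c 66 59 is 6 bytes > B = 5, so hash it first: H(key) = dc 7d, then zero-pad to 5 bytes: K' = dc 7d 00 00 00.
K' ⊕ ipad = ea 4b 36 36 36.
Inner input = ea 4b 36 36 36 ∥ 73 64 34.
Inner hash: even-index sum = 442 mod 256 = 186; odd-index sum = 296 mod 256 = 40 → ba 28.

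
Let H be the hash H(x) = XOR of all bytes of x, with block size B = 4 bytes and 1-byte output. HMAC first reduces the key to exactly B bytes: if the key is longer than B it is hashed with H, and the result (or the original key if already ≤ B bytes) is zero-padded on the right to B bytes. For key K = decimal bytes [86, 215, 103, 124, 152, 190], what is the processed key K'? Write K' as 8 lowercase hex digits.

|K| = 6 > B = 4, so first hash the key.
H(K): XOR 56⊕d7⊕67⊕7c⊕98⊕be = bc.
Zero-pad H(K) = bc to 4 bytes: K' = bc 00 00 00.

bc000000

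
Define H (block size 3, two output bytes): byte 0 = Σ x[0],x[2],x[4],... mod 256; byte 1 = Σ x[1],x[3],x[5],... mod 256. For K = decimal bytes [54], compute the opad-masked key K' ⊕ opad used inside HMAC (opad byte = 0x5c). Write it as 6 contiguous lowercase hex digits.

Key decimal bytes [54] = 36 is 1 byte ≤ B = 3; zero-pad to 3 bytes: K' = 36 00 00.
XOR each byte with 0x5c: 36⊕5c=6a, 00⊕5c=5c, 00⊕5c=5c.

6a5c5c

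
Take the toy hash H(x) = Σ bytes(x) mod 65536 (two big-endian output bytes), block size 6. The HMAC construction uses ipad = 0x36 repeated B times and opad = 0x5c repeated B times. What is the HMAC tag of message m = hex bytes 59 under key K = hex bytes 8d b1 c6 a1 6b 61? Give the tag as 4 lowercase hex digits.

Key hex bytes 8d b1 c6 a1 6b 61 is exactly B = 6 bytes: K' = 8d b1 c6 a1 6b 61.
K' ⊕ ipad = bb 87 f0 97 5d 57.  K' ⊕ opad = d1 ed 9a fd 37 3d.
Inner input = (K'⊕ipad) ∥ m = bb 87 f0 97 5d 57 ∥ 59.
Inner hash: sum = 187+135+240+151+93+87+89 = 982 → 03 d6.
Outer input = (K'⊕opad) ∥ inner = d1 ed 9a fd 37 3d ∥ 03 d6.
Outer hash (tag): sum = 209+237+154+253+55+61+3+214 = 1186 → 04 a2.

04a2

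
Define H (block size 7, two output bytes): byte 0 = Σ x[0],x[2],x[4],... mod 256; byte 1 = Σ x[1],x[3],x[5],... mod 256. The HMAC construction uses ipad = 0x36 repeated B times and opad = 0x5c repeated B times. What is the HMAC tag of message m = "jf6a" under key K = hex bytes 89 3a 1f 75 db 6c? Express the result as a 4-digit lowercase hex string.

Key hex bytes 89 3a 1f 75 db 6c is 6 bytes ≤ B = 7; zero-pad to 7 bytes: K' = 89 3a 1f 75 db 6c 00.
K' ⊕ ipad = bf 0c 29 43 ed 5a 36.  K' ⊕ opad = d5 66 43 29 87 30 5c.
Inner input = (K'⊕ipad) ∥ m = bf 0c 29 43 ed 5a 36 ∥ 6a 66 36 61.
Inner hash: even-index sum = 722 mod 256 = 210; odd-index sum = 329 mod 256 = 73 → d2 49.
Outer input = (K'⊕opad) ∥ inner = d5 66 43 29 87 30 5c ∥ d2 49.
Outer hash (tag): even-index sum = 580 mod 256 = 68; odd-index sum = 401 mod 256 = 145 → 44 91.

4491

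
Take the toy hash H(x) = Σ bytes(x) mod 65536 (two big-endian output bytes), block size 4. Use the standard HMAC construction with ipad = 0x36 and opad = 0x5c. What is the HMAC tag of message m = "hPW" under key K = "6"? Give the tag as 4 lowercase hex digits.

Key "6" = 36 is 1 byte ≤ B = 4; zero-pad to 4 bytes: K' = 36 00 00 00.
K' ⊕ ipad = 00 36 36 36.  K' ⊕ opad = 6a 5c 5c 5c.
Inner input = (K'⊕ipad) ∥ m = 00 36 36 36 ∥ 68 50 57.
Inner hash: sum = 0+54+54+54+104+80+87 = 433 → 01 b1.
Outer input = (K'⊕opad) ∥ inner = 6a 5c 5c 5c ∥ 01 b1.
Outer hash (tag): sum = 106+92+92+92+1+177 = 560 → 02 30.

0230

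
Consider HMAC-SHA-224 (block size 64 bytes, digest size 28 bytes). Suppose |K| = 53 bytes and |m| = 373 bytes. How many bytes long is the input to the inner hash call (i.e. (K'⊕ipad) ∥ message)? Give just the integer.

Key is 53 ≤ 64 bytes, zero-padded: |K'| = 64.
Inner input = (K'⊕ipad) ∥ m → 64 + 373 = 437 bytes.

437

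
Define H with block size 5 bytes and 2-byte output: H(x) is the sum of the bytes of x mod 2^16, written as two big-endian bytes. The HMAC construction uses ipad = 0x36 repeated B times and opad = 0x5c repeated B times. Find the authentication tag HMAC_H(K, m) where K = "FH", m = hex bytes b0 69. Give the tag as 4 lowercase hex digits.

01ed

Key "FH" = 46 48 is 2 bytes ≤ B = 5; zero-pad to 5 bytes: K' = 46 48 00 00 00.
K' ⊕ ipad = 70 7e 36 36 36.  K' ⊕ opad = 1a 14 5c 5c 5c.
Inner input = (K'⊕ipad) ∥ m = 70 7e 36 36 36 ∥ b0 69.
Inner hash: sum = 112+126+54+54+54+176+105 = 681 → 02 a9.
Outer input = (K'⊕opad) ∥ inner = 1a 14 5c 5c 5c ∥ 02 a9.
Outer hash (tag): sum = 26+20+92+92+92+2+169 = 493 → 01 ed.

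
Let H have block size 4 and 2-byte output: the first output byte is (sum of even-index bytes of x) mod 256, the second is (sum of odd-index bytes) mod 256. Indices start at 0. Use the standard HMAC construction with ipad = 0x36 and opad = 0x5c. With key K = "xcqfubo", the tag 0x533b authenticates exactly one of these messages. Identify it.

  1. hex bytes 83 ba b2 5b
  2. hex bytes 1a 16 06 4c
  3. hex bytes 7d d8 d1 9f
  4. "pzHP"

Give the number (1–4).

Key "xcqfubo" = 78 63 71 66 75 62 6f is 7 bytes > B = 4, so hash it first: H(key) = cd 2b, then zero-pad to 4 bytes: K' = cd 2b 00 00.
K' ⊕ ipad = fb 1d 36 36; K' ⊕ opad = 91 77 5c 5c.
m1: inner = H(fb 1d 36 36 83 ba b2 5b) = 66 68; tag = H(91 77 5c 5c 66 68) = 533b ← matches
m2: inner = H(fb 1d 36 36 1a 16 06 4c) = 51 b5; tag = H(91 77 5c 5c 51 b5) = 3e88
m3: inner = H(fb 1d 36 36 7d d8 d1 9f) = 7f ca; tag = H(91 77 5c 5c 7f ca) = 6c9d
m4: inner = H(fb 1d 36 36 70 7a 48 50) = e9 1d; tag = H(91 77 5c 5c e9 1d) = d6f0

1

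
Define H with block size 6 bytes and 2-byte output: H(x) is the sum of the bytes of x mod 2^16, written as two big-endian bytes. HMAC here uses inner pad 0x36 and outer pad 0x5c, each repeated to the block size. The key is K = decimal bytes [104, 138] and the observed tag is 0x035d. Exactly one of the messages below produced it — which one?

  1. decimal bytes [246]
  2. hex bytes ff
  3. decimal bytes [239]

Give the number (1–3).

3

Key decimal bytes [104, 138] = 68 8a is 2 bytes ≤ B = 6; zero-pad to 6 bytes: K' = 68 8a 00 00 00 00.
K' ⊕ ipad = 5e bc 36 36 36 36; K' ⊕ opad = 34 d6 5c 5c 5c 5c.
m1: inner = H(5e bc 36 36 36 36 f6) = 02 e8; tag = H(34 d6 5c 5c 5c 5c 02 e8) = 0364
m2: inner = H(5e bc 36 36 36 36 ff) = 02 f1; tag = H(34 d6 5c 5c 5c 5c 02 f1) = 036d
m3: inner = H(5e bc 36 36 36 36 ef) = 02 e1; tag = H(34 d6 5c 5c 5c 5c 02 e1) = 035d ← matches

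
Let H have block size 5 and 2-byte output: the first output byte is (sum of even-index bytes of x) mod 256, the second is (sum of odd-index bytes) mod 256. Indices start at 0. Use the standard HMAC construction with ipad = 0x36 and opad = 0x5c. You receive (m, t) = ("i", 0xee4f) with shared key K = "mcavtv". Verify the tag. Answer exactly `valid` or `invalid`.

valid

Key "mcavtv" = 6d 63 61 76 74 76 is 6 bytes > B = 5, so hash it first: H(key) = 42 4f, then zero-pad to 5 bytes: K' = 42 4f 00 00 00.
K' ⊕ ipad = 74 79 36 36 36; K' ⊕ opad = 1e 13 5c 5c 5c.
Inner hash: even-index sum = 224 mod 256 = 224; odd-index sum = 280 mod 256 = 24 → e0 18.
Outer hash (recomputed tag): even-index sum = 238 mod 256 = 238; odd-index sum = 335 mod 256 = 79 → ee 4f.
Recomputed tag = ee4f; claimed = ee4f → match.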